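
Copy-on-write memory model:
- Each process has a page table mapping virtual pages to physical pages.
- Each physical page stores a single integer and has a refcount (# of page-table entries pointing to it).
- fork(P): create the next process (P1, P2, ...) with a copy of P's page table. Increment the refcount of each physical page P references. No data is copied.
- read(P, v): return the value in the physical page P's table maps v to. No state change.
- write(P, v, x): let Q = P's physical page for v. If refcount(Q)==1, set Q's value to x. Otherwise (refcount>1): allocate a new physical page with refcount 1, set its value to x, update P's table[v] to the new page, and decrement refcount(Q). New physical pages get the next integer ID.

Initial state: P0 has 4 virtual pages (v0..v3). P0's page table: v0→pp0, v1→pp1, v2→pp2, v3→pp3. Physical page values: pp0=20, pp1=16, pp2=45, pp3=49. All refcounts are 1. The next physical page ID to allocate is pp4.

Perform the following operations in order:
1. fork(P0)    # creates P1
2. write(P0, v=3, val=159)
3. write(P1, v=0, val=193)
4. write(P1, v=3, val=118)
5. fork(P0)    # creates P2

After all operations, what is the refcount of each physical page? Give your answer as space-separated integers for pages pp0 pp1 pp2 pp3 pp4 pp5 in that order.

Op 1: fork(P0) -> P1. 4 ppages; refcounts: pp0:2 pp1:2 pp2:2 pp3:2
Op 2: write(P0, v3, 159). refcount(pp3)=2>1 -> COPY to pp4. 5 ppages; refcounts: pp0:2 pp1:2 pp2:2 pp3:1 pp4:1
Op 3: write(P1, v0, 193). refcount(pp0)=2>1 -> COPY to pp5. 6 ppages; refcounts: pp0:1 pp1:2 pp2:2 pp3:1 pp4:1 pp5:1
Op 4: write(P1, v3, 118). refcount(pp3)=1 -> write in place. 6 ppages; refcounts: pp0:1 pp1:2 pp2:2 pp3:1 pp4:1 pp5:1
Op 5: fork(P0) -> P2. 6 ppages; refcounts: pp0:2 pp1:3 pp2:3 pp3:1 pp4:2 pp5:1

Answer: 2 3 3 1 2 1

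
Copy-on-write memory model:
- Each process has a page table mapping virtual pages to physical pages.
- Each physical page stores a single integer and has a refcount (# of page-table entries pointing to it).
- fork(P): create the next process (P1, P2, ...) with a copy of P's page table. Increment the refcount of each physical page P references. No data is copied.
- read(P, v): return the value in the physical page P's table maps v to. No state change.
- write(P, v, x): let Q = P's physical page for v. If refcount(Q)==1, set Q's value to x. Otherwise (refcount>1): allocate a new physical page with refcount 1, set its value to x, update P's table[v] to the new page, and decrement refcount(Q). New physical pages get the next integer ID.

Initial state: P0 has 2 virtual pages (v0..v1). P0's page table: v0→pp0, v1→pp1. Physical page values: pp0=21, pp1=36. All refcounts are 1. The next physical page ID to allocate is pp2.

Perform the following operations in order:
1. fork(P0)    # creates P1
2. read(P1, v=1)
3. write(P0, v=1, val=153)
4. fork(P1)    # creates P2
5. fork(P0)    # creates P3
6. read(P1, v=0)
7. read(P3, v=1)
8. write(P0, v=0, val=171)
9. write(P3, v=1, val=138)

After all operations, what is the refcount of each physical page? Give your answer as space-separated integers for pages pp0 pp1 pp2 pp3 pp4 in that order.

Answer: 3 2 1 1 1

Derivation:
Op 1: fork(P0) -> P1. 2 ppages; refcounts: pp0:2 pp1:2
Op 2: read(P1, v1) -> 36. No state change.
Op 3: write(P0, v1, 153). refcount(pp1)=2>1 -> COPY to pp2. 3 ppages; refcounts: pp0:2 pp1:1 pp2:1
Op 4: fork(P1) -> P2. 3 ppages; refcounts: pp0:3 pp1:2 pp2:1
Op 5: fork(P0) -> P3. 3 ppages; refcounts: pp0:4 pp1:2 pp2:2
Op 6: read(P1, v0) -> 21. No state change.
Op 7: read(P3, v1) -> 153. No state change.
Op 8: write(P0, v0, 171). refcount(pp0)=4>1 -> COPY to pp3. 4 ppages; refcounts: pp0:3 pp1:2 pp2:2 pp3:1
Op 9: write(P3, v1, 138). refcount(pp2)=2>1 -> COPY to pp4. 5 ppages; refcounts: pp0:3 pp1:2 pp2:1 pp3:1 pp4:1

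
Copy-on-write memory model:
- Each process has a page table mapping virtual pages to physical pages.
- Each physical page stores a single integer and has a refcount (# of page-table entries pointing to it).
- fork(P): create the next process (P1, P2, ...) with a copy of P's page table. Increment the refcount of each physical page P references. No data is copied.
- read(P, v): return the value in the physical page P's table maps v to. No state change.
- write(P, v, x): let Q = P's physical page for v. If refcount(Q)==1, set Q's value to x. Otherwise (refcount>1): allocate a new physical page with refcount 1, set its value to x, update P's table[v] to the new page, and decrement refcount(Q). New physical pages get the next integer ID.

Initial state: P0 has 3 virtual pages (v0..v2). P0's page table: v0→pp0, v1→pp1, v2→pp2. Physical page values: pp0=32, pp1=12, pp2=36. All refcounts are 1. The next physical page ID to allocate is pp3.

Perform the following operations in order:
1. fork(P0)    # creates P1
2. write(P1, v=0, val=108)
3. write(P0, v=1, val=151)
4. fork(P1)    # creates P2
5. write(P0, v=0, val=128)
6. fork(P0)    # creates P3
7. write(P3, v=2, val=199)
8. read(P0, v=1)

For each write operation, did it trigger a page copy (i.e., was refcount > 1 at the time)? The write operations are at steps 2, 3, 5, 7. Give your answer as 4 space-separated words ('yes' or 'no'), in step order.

Op 1: fork(P0) -> P1. 3 ppages; refcounts: pp0:2 pp1:2 pp2:2
Op 2: write(P1, v0, 108). refcount(pp0)=2>1 -> COPY to pp3. 4 ppages; refcounts: pp0:1 pp1:2 pp2:2 pp3:1
Op 3: write(P0, v1, 151). refcount(pp1)=2>1 -> COPY to pp4. 5 ppages; refcounts: pp0:1 pp1:1 pp2:2 pp3:1 pp4:1
Op 4: fork(P1) -> P2. 5 ppages; refcounts: pp0:1 pp1:2 pp2:3 pp3:2 pp4:1
Op 5: write(P0, v0, 128). refcount(pp0)=1 -> write in place. 5 ppages; refcounts: pp0:1 pp1:2 pp2:3 pp3:2 pp4:1
Op 6: fork(P0) -> P3. 5 ppages; refcounts: pp0:2 pp1:2 pp2:4 pp3:2 pp4:2
Op 7: write(P3, v2, 199). refcount(pp2)=4>1 -> COPY to pp5. 6 ppages; refcounts: pp0:2 pp1:2 pp2:3 pp3:2 pp4:2 pp5:1
Op 8: read(P0, v1) -> 151. No state change.

yes yes no yes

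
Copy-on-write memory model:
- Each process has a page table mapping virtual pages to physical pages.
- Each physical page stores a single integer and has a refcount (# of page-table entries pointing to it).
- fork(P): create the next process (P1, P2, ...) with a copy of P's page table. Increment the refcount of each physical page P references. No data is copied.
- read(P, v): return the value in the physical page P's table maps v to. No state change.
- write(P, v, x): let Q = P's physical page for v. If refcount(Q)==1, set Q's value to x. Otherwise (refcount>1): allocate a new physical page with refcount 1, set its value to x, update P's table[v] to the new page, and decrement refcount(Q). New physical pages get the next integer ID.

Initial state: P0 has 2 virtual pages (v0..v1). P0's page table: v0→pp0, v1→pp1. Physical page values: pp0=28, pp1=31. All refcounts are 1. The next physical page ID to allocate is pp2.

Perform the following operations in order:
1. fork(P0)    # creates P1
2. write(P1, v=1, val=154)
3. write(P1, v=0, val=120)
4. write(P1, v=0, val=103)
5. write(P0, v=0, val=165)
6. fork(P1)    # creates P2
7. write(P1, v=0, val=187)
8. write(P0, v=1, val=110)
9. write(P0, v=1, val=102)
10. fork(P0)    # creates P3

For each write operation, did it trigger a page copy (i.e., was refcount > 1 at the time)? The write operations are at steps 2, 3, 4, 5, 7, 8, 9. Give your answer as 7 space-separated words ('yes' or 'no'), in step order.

Op 1: fork(P0) -> P1. 2 ppages; refcounts: pp0:2 pp1:2
Op 2: write(P1, v1, 154). refcount(pp1)=2>1 -> COPY to pp2. 3 ppages; refcounts: pp0:2 pp1:1 pp2:1
Op 3: write(P1, v0, 120). refcount(pp0)=2>1 -> COPY to pp3. 4 ppages; refcounts: pp0:1 pp1:1 pp2:1 pp3:1
Op 4: write(P1, v0, 103). refcount(pp3)=1 -> write in place. 4 ppages; refcounts: pp0:1 pp1:1 pp2:1 pp3:1
Op 5: write(P0, v0, 165). refcount(pp0)=1 -> write in place. 4 ppages; refcounts: pp0:1 pp1:1 pp2:1 pp3:1
Op 6: fork(P1) -> P2. 4 ppages; refcounts: pp0:1 pp1:1 pp2:2 pp3:2
Op 7: write(P1, v0, 187). refcount(pp3)=2>1 -> COPY to pp4. 5 ppages; refcounts: pp0:1 pp1:1 pp2:2 pp3:1 pp4:1
Op 8: write(P0, v1, 110). refcount(pp1)=1 -> write in place. 5 ppages; refcounts: pp0:1 pp1:1 pp2:2 pp3:1 pp4:1
Op 9: write(P0, v1, 102). refcount(pp1)=1 -> write in place. 5 ppages; refcounts: pp0:1 pp1:1 pp2:2 pp3:1 pp4:1
Op 10: fork(P0) -> P3. 5 ppages; refcounts: pp0:2 pp1:2 pp2:2 pp3:1 pp4:1

yes yes no no yes no no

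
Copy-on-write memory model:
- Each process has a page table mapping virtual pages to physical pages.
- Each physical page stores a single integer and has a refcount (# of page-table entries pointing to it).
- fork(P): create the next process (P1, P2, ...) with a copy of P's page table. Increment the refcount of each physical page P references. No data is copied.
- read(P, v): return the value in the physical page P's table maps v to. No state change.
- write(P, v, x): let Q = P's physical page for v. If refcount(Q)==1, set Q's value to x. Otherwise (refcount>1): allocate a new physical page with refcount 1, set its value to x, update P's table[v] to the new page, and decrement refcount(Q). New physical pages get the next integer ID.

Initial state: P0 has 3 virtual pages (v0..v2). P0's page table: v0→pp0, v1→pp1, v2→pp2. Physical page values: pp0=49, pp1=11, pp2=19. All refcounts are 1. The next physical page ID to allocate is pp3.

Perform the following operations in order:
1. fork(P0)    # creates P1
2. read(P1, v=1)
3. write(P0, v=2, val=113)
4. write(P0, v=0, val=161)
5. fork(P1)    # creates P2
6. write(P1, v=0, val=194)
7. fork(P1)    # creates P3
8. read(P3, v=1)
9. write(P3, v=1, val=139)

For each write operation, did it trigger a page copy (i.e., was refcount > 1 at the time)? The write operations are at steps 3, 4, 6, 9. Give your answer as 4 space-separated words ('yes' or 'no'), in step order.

Op 1: fork(P0) -> P1. 3 ppages; refcounts: pp0:2 pp1:2 pp2:2
Op 2: read(P1, v1) -> 11. No state change.
Op 3: write(P0, v2, 113). refcount(pp2)=2>1 -> COPY to pp3. 4 ppages; refcounts: pp0:2 pp1:2 pp2:1 pp3:1
Op 4: write(P0, v0, 161). refcount(pp0)=2>1 -> COPY to pp4. 5 ppages; refcounts: pp0:1 pp1:2 pp2:1 pp3:1 pp4:1
Op 5: fork(P1) -> P2. 5 ppages; refcounts: pp0:2 pp1:3 pp2:2 pp3:1 pp4:1
Op 6: write(P1, v0, 194). refcount(pp0)=2>1 -> COPY to pp5. 6 ppages; refcounts: pp0:1 pp1:3 pp2:2 pp3:1 pp4:1 pp5:1
Op 7: fork(P1) -> P3. 6 ppages; refcounts: pp0:1 pp1:4 pp2:3 pp3:1 pp4:1 pp5:2
Op 8: read(P3, v1) -> 11. No state change.
Op 9: write(P3, v1, 139). refcount(pp1)=4>1 -> COPY to pp6. 7 ppages; refcounts: pp0:1 pp1:3 pp2:3 pp3:1 pp4:1 pp5:2 pp6:1

yes yes yes yes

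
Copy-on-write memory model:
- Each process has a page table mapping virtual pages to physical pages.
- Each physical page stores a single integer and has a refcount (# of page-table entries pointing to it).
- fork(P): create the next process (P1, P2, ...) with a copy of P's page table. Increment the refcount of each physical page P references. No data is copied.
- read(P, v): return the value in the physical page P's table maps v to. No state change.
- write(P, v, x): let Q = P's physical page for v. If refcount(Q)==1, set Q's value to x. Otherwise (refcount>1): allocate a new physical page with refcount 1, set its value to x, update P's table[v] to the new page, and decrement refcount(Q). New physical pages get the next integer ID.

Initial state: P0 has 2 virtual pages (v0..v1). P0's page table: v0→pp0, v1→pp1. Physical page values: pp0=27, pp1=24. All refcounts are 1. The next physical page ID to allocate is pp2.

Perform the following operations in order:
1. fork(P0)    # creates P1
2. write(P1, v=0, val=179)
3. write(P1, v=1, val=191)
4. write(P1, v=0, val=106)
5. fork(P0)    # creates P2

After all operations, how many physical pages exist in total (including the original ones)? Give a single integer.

Op 1: fork(P0) -> P1. 2 ppages; refcounts: pp0:2 pp1:2
Op 2: write(P1, v0, 179). refcount(pp0)=2>1 -> COPY to pp2. 3 ppages; refcounts: pp0:1 pp1:2 pp2:1
Op 3: write(P1, v1, 191). refcount(pp1)=2>1 -> COPY to pp3. 4 ppages; refcounts: pp0:1 pp1:1 pp2:1 pp3:1
Op 4: write(P1, v0, 106). refcount(pp2)=1 -> write in place. 4 ppages; refcounts: pp0:1 pp1:1 pp2:1 pp3:1
Op 5: fork(P0) -> P2. 4 ppages; refcounts: pp0:2 pp1:2 pp2:1 pp3:1

Answer: 4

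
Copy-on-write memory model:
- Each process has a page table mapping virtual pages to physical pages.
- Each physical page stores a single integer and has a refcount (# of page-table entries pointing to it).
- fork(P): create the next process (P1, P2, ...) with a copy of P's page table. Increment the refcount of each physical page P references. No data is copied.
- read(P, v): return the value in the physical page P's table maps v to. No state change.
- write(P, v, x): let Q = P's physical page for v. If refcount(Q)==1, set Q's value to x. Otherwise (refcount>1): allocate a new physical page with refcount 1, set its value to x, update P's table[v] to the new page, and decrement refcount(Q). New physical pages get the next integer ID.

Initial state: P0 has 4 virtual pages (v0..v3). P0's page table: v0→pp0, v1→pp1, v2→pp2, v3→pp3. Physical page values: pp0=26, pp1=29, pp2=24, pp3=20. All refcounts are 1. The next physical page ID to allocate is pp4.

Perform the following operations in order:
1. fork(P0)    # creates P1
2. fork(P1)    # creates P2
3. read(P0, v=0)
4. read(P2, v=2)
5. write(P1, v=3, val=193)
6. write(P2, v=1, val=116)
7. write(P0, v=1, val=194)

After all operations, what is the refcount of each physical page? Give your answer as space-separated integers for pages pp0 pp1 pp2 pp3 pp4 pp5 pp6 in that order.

Op 1: fork(P0) -> P1. 4 ppages; refcounts: pp0:2 pp1:2 pp2:2 pp3:2
Op 2: fork(P1) -> P2. 4 ppages; refcounts: pp0:3 pp1:3 pp2:3 pp3:3
Op 3: read(P0, v0) -> 26. No state change.
Op 4: read(P2, v2) -> 24. No state change.
Op 5: write(P1, v3, 193). refcount(pp3)=3>1 -> COPY to pp4. 5 ppages; refcounts: pp0:3 pp1:3 pp2:3 pp3:2 pp4:1
Op 6: write(P2, v1, 116). refcount(pp1)=3>1 -> COPY to pp5. 6 ppages; refcounts: pp0:3 pp1:2 pp2:3 pp3:2 pp4:1 pp5:1
Op 7: write(P0, v1, 194). refcount(pp1)=2>1 -> COPY to pp6. 7 ppages; refcounts: pp0:3 pp1:1 pp2:3 pp3:2 pp4:1 pp5:1 pp6:1

Answer: 3 1 3 2 1 1 1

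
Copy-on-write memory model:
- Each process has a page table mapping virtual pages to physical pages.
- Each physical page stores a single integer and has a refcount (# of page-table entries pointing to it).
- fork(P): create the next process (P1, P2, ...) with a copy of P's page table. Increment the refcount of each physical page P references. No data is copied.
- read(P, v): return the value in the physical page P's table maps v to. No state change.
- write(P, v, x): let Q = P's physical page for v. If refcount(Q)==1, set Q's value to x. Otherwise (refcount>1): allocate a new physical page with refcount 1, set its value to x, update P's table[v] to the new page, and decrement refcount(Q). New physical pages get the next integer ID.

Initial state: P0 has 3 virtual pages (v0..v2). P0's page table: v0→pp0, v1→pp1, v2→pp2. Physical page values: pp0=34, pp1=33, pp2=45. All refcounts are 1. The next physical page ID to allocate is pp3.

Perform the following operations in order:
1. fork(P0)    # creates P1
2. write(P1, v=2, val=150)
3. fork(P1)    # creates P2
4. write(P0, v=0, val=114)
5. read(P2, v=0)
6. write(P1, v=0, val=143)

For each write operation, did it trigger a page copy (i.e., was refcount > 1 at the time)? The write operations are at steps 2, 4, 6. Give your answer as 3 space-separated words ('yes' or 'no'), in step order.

Op 1: fork(P0) -> P1. 3 ppages; refcounts: pp0:2 pp1:2 pp2:2
Op 2: write(P1, v2, 150). refcount(pp2)=2>1 -> COPY to pp3. 4 ppages; refcounts: pp0:2 pp1:2 pp2:1 pp3:1
Op 3: fork(P1) -> P2. 4 ppages; refcounts: pp0:3 pp1:3 pp2:1 pp3:2
Op 4: write(P0, v0, 114). refcount(pp0)=3>1 -> COPY to pp4. 5 ppages; refcounts: pp0:2 pp1:3 pp2:1 pp3:2 pp4:1
Op 5: read(P2, v0) -> 34. No state change.
Op 6: write(P1, v0, 143). refcount(pp0)=2>1 -> COPY to pp5. 6 ppages; refcounts: pp0:1 pp1:3 pp2:1 pp3:2 pp4:1 pp5:1

yes yes yes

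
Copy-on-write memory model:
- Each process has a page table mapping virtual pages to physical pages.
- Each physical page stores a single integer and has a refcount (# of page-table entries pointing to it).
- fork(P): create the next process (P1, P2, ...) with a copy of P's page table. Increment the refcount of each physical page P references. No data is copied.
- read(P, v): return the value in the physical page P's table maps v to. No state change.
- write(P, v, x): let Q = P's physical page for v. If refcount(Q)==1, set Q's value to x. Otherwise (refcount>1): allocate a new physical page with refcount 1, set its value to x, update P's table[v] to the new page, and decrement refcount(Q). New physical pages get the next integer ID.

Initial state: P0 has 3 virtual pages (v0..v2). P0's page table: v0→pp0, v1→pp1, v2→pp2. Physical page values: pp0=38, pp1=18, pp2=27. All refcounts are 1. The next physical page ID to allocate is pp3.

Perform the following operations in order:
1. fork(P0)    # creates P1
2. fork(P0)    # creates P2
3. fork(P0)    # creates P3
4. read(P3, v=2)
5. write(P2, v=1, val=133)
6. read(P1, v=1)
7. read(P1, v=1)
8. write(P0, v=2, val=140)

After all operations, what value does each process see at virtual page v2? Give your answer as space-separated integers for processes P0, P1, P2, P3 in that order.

Answer: 140 27 27 27

Derivation:
Op 1: fork(P0) -> P1. 3 ppages; refcounts: pp0:2 pp1:2 pp2:2
Op 2: fork(P0) -> P2. 3 ppages; refcounts: pp0:3 pp1:3 pp2:3
Op 3: fork(P0) -> P3. 3 ppages; refcounts: pp0:4 pp1:4 pp2:4
Op 4: read(P3, v2) -> 27. No state change.
Op 5: write(P2, v1, 133). refcount(pp1)=4>1 -> COPY to pp3. 4 ppages; refcounts: pp0:4 pp1:3 pp2:4 pp3:1
Op 6: read(P1, v1) -> 18. No state change.
Op 7: read(P1, v1) -> 18. No state change.
Op 8: write(P0, v2, 140). refcount(pp2)=4>1 -> COPY to pp4. 5 ppages; refcounts: pp0:4 pp1:3 pp2:3 pp3:1 pp4:1
P0: v2 -> pp4 = 140
P1: v2 -> pp2 = 27
P2: v2 -> pp2 = 27
P3: v2 -> pp2 = 27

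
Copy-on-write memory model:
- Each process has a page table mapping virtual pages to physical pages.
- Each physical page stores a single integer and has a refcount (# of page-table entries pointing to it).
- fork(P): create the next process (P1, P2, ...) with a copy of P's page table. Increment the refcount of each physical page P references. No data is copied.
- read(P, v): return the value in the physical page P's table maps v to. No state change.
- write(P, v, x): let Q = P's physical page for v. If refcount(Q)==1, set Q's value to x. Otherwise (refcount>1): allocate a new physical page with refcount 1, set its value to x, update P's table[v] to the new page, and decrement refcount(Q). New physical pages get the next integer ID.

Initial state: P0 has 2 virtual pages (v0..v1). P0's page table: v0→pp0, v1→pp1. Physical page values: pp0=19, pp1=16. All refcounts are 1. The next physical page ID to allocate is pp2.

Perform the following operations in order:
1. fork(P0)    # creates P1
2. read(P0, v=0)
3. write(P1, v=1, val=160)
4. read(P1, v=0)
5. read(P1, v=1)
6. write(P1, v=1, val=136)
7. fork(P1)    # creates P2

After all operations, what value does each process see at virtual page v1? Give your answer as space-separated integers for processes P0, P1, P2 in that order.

Op 1: fork(P0) -> P1. 2 ppages; refcounts: pp0:2 pp1:2
Op 2: read(P0, v0) -> 19. No state change.
Op 3: write(P1, v1, 160). refcount(pp1)=2>1 -> COPY to pp2. 3 ppages; refcounts: pp0:2 pp1:1 pp2:1
Op 4: read(P1, v0) -> 19. No state change.
Op 5: read(P1, v1) -> 160. No state change.
Op 6: write(P1, v1, 136). refcount(pp2)=1 -> write in place. 3 ppages; refcounts: pp0:2 pp1:1 pp2:1
Op 7: fork(P1) -> P2. 3 ppages; refcounts: pp0:3 pp1:1 pp2:2
P0: v1 -> pp1 = 16
P1: v1 -> pp2 = 136
P2: v1 -> pp2 = 136

Answer: 16 136 136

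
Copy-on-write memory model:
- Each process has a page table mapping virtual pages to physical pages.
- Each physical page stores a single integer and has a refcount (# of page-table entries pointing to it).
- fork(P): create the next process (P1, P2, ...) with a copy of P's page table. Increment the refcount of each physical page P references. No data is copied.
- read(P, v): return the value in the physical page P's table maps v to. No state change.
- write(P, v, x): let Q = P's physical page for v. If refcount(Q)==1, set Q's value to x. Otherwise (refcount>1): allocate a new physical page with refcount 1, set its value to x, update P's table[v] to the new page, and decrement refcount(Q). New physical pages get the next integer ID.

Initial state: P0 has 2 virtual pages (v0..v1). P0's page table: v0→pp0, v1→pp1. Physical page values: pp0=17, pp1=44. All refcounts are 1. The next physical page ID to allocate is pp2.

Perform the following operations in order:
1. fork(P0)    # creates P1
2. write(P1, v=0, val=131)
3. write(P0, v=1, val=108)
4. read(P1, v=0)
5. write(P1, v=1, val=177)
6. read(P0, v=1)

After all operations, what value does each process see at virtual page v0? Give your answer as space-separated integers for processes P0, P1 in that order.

Answer: 17 131

Derivation:
Op 1: fork(P0) -> P1. 2 ppages; refcounts: pp0:2 pp1:2
Op 2: write(P1, v0, 131). refcount(pp0)=2>1 -> COPY to pp2. 3 ppages; refcounts: pp0:1 pp1:2 pp2:1
Op 3: write(P0, v1, 108). refcount(pp1)=2>1 -> COPY to pp3. 4 ppages; refcounts: pp0:1 pp1:1 pp2:1 pp3:1
Op 4: read(P1, v0) -> 131. No state change.
Op 5: write(P1, v1, 177). refcount(pp1)=1 -> write in place. 4 ppages; refcounts: pp0:1 pp1:1 pp2:1 pp3:1
Op 6: read(P0, v1) -> 108. No state change.
P0: v0 -> pp0 = 17
P1: v0 -> pp2 = 131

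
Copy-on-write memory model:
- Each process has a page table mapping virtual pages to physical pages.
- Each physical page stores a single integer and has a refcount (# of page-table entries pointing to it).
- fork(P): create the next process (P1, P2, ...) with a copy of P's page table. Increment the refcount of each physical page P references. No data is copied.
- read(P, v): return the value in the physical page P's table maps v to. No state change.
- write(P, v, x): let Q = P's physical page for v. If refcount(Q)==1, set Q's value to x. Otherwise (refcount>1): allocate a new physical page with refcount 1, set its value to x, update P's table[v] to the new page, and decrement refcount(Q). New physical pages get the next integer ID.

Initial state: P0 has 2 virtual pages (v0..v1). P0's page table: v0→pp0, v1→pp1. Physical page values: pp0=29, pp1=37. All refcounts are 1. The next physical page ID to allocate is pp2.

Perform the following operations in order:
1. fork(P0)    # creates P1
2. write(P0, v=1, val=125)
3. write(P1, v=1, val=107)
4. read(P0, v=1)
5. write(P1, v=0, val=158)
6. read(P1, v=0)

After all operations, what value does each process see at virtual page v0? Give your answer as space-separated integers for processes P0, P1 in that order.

Answer: 29 158

Derivation:
Op 1: fork(P0) -> P1. 2 ppages; refcounts: pp0:2 pp1:2
Op 2: write(P0, v1, 125). refcount(pp1)=2>1 -> COPY to pp2. 3 ppages; refcounts: pp0:2 pp1:1 pp2:1
Op 3: write(P1, v1, 107). refcount(pp1)=1 -> write in place. 3 ppages; refcounts: pp0:2 pp1:1 pp2:1
Op 4: read(P0, v1) -> 125. No state change.
Op 5: write(P1, v0, 158). refcount(pp0)=2>1 -> COPY to pp3. 4 ppages; refcounts: pp0:1 pp1:1 pp2:1 pp3:1
Op 6: read(P1, v0) -> 158. No state change.
P0: v0 -> pp0 = 29
P1: v0 -> pp3 = 158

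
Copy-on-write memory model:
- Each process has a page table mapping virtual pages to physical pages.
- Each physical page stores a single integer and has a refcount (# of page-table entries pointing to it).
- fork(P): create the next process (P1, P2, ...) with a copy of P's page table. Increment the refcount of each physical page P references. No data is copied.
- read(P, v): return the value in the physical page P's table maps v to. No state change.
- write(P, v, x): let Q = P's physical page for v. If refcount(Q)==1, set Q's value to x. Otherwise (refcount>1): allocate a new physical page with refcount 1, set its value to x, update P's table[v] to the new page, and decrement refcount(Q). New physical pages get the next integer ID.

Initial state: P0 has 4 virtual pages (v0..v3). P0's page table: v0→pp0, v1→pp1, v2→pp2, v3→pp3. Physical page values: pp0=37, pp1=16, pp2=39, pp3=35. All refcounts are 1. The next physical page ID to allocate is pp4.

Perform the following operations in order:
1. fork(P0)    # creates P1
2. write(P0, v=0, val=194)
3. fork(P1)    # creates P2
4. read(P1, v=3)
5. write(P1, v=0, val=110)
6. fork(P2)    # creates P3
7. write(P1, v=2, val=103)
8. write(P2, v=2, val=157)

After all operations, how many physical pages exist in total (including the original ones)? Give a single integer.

Op 1: fork(P0) -> P1. 4 ppages; refcounts: pp0:2 pp1:2 pp2:2 pp3:2
Op 2: write(P0, v0, 194). refcount(pp0)=2>1 -> COPY to pp4. 5 ppages; refcounts: pp0:1 pp1:2 pp2:2 pp3:2 pp4:1
Op 3: fork(P1) -> P2. 5 ppages; refcounts: pp0:2 pp1:3 pp2:3 pp3:3 pp4:1
Op 4: read(P1, v3) -> 35. No state change.
Op 5: write(P1, v0, 110). refcount(pp0)=2>1 -> COPY to pp5. 6 ppages; refcounts: pp0:1 pp1:3 pp2:3 pp3:3 pp4:1 pp5:1
Op 6: fork(P2) -> P3. 6 ppages; refcounts: pp0:2 pp1:4 pp2:4 pp3:4 pp4:1 pp5:1
Op 7: write(P1, v2, 103). refcount(pp2)=4>1 -> COPY to pp6. 7 ppages; refcounts: pp0:2 pp1:4 pp2:3 pp3:4 pp4:1 pp5:1 pp6:1
Op 8: write(P2, v2, 157). refcount(pp2)=3>1 -> COPY to pp7. 8 ppages; refcounts: pp0:2 pp1:4 pp2:2 pp3:4 pp4:1 pp5:1 pp6:1 pp7:1

Answer: 8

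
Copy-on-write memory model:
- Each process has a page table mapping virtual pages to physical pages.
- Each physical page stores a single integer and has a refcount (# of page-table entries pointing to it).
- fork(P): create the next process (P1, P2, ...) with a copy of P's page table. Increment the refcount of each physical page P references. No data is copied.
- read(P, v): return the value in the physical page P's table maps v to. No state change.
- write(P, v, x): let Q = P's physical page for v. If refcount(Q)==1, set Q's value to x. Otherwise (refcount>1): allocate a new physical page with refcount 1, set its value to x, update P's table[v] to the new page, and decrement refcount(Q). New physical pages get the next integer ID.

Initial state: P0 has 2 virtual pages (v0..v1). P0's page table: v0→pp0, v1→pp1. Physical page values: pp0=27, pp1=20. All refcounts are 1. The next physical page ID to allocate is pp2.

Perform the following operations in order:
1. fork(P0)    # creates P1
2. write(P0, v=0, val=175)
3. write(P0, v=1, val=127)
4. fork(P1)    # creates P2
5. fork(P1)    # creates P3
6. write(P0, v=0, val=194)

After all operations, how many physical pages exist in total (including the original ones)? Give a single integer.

Op 1: fork(P0) -> P1. 2 ppages; refcounts: pp0:2 pp1:2
Op 2: write(P0, v0, 175). refcount(pp0)=2>1 -> COPY to pp2. 3 ppages; refcounts: pp0:1 pp1:2 pp2:1
Op 3: write(P0, v1, 127). refcount(pp1)=2>1 -> COPY to pp3. 4 ppages; refcounts: pp0:1 pp1:1 pp2:1 pp3:1
Op 4: fork(P1) -> P2. 4 ppages; refcounts: pp0:2 pp1:2 pp2:1 pp3:1
Op 5: fork(P1) -> P3. 4 ppages; refcounts: pp0:3 pp1:3 pp2:1 pp3:1
Op 6: write(P0, v0, 194). refcount(pp2)=1 -> write in place. 4 ppages; refcounts: pp0:3 pp1:3 pp2:1 pp3:1

Answer: 4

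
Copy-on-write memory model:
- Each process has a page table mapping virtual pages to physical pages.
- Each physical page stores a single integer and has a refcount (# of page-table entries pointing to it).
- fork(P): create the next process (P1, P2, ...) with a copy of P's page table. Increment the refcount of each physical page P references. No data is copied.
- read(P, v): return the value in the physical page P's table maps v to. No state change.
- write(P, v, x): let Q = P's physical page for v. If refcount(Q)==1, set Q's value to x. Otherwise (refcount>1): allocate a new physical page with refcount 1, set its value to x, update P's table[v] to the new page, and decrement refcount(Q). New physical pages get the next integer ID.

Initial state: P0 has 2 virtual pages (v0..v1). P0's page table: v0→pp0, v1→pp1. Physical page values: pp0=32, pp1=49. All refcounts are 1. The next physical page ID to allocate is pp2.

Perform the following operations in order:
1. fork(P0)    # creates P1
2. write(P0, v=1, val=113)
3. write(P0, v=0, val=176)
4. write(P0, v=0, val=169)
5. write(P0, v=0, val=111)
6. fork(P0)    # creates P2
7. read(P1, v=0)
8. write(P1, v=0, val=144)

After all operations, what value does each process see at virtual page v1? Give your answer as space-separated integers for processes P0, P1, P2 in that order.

Answer: 113 49 113

Derivation:
Op 1: fork(P0) -> P1. 2 ppages; refcounts: pp0:2 pp1:2
Op 2: write(P0, v1, 113). refcount(pp1)=2>1 -> COPY to pp2. 3 ppages; refcounts: pp0:2 pp1:1 pp2:1
Op 3: write(P0, v0, 176). refcount(pp0)=2>1 -> COPY to pp3. 4 ppages; refcounts: pp0:1 pp1:1 pp2:1 pp3:1
Op 4: write(P0, v0, 169). refcount(pp3)=1 -> write in place. 4 ppages; refcounts: pp0:1 pp1:1 pp2:1 pp3:1
Op 5: write(P0, v0, 111). refcount(pp3)=1 -> write in place. 4 ppages; refcounts: pp0:1 pp1:1 pp2:1 pp3:1
Op 6: fork(P0) -> P2. 4 ppages; refcounts: pp0:1 pp1:1 pp2:2 pp3:2
Op 7: read(P1, v0) -> 32. No state change.
Op 8: write(P1, v0, 144). refcount(pp0)=1 -> write in place. 4 ppages; refcounts: pp0:1 pp1:1 pp2:2 pp3:2
P0: v1 -> pp2 = 113
P1: v1 -> pp1 = 49
P2: v1 -> pp2 = 113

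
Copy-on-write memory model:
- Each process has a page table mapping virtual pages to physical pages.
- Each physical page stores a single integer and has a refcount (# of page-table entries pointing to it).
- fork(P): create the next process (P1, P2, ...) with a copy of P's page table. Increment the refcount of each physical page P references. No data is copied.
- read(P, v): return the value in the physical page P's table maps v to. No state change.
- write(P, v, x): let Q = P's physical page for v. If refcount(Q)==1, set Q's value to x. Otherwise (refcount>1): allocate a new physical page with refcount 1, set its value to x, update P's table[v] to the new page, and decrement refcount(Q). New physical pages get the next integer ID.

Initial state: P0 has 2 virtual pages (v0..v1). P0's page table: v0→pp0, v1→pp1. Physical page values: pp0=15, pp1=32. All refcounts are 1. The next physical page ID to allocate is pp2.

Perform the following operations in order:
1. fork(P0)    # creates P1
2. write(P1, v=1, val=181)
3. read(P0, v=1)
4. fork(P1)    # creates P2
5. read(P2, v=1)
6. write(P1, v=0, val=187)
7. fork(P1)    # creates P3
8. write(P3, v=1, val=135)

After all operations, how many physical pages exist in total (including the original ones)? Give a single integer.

Answer: 5

Derivation:
Op 1: fork(P0) -> P1. 2 ppages; refcounts: pp0:2 pp1:2
Op 2: write(P1, v1, 181). refcount(pp1)=2>1 -> COPY to pp2. 3 ppages; refcounts: pp0:2 pp1:1 pp2:1
Op 3: read(P0, v1) -> 32. No state change.
Op 4: fork(P1) -> P2. 3 ppages; refcounts: pp0:3 pp1:1 pp2:2
Op 5: read(P2, v1) -> 181. No state change.
Op 6: write(P1, v0, 187). refcount(pp0)=3>1 -> COPY to pp3. 4 ppages; refcounts: pp0:2 pp1:1 pp2:2 pp3:1
Op 7: fork(P1) -> P3. 4 ppages; refcounts: pp0:2 pp1:1 pp2:3 pp3:2
Op 8: write(P3, v1, 135). refcount(pp2)=3>1 -> COPY to pp4. 5 ppages; refcounts: pp0:2 pp1:1 pp2:2 pp3:2 pp4:1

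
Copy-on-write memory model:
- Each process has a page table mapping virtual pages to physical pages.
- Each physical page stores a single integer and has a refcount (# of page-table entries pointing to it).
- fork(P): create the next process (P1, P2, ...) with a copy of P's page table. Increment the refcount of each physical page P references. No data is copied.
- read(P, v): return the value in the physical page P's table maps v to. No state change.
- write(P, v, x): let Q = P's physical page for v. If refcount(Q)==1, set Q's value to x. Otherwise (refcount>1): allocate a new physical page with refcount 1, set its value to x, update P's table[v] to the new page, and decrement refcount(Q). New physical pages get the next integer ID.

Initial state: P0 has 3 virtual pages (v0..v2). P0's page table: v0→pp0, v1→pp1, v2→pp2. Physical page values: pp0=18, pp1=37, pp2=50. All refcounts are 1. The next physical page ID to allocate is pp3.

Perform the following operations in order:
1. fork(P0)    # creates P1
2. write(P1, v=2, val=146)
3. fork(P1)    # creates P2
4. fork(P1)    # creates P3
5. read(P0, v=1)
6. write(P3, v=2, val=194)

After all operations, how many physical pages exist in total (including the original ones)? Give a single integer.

Op 1: fork(P0) -> P1. 3 ppages; refcounts: pp0:2 pp1:2 pp2:2
Op 2: write(P1, v2, 146). refcount(pp2)=2>1 -> COPY to pp3. 4 ppages; refcounts: pp0:2 pp1:2 pp2:1 pp3:1
Op 3: fork(P1) -> P2. 4 ppages; refcounts: pp0:3 pp1:3 pp2:1 pp3:2
Op 4: fork(P1) -> P3. 4 ppages; refcounts: pp0:4 pp1:4 pp2:1 pp3:3
Op 5: read(P0, v1) -> 37. No state change.
Op 6: write(P3, v2, 194). refcount(pp3)=3>1 -> COPY to pp4. 5 ppages; refcounts: pp0:4 pp1:4 pp2:1 pp3:2 pp4:1

Answer: 5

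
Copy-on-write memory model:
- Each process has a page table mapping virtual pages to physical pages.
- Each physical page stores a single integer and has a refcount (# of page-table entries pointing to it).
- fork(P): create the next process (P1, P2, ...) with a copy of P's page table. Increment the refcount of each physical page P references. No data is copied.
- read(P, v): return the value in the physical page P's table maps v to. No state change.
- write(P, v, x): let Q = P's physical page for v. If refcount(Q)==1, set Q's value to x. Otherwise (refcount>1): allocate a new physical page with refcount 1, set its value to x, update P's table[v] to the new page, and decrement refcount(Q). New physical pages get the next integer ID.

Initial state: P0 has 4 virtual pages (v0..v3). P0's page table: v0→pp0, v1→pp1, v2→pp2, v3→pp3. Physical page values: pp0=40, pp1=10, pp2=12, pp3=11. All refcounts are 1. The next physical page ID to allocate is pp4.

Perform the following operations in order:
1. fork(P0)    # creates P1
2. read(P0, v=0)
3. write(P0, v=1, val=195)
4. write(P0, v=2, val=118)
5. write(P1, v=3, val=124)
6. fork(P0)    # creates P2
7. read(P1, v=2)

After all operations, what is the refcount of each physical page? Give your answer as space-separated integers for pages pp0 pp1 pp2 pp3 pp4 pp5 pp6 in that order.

Op 1: fork(P0) -> P1. 4 ppages; refcounts: pp0:2 pp1:2 pp2:2 pp3:2
Op 2: read(P0, v0) -> 40. No state change.
Op 3: write(P0, v1, 195). refcount(pp1)=2>1 -> COPY to pp4. 5 ppages; refcounts: pp0:2 pp1:1 pp2:2 pp3:2 pp4:1
Op 4: write(P0, v2, 118). refcount(pp2)=2>1 -> COPY to pp5. 6 ppages; refcounts: pp0:2 pp1:1 pp2:1 pp3:2 pp4:1 pp5:1
Op 5: write(P1, v3, 124). refcount(pp3)=2>1 -> COPY to pp6. 7 ppages; refcounts: pp0:2 pp1:1 pp2:1 pp3:1 pp4:1 pp5:1 pp6:1
Op 6: fork(P0) -> P2. 7 ppages; refcounts: pp0:3 pp1:1 pp2:1 pp3:2 pp4:2 pp5:2 pp6:1
Op 7: read(P1, v2) -> 12. No state change.

Answer: 3 1 1 2 2 2 1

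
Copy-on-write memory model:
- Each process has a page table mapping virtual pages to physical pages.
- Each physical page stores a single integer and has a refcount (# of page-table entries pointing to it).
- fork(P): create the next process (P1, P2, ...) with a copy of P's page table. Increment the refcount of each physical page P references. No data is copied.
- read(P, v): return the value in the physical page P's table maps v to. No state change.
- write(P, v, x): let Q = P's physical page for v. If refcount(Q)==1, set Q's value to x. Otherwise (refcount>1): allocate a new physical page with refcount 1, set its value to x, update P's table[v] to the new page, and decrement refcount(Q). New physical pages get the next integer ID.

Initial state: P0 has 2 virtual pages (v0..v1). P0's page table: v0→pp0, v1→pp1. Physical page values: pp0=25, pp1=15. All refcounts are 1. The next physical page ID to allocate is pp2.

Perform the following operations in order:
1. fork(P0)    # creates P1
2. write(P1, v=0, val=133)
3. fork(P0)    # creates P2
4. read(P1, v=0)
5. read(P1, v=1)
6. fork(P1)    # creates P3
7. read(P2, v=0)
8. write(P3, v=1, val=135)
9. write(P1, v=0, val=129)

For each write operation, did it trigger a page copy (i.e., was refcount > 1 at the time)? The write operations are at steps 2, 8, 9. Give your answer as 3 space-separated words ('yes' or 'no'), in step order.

Op 1: fork(P0) -> P1. 2 ppages; refcounts: pp0:2 pp1:2
Op 2: write(P1, v0, 133). refcount(pp0)=2>1 -> COPY to pp2. 3 ppages; refcounts: pp0:1 pp1:2 pp2:1
Op 3: fork(P0) -> P2. 3 ppages; refcounts: pp0:2 pp1:3 pp2:1
Op 4: read(P1, v0) -> 133. No state change.
Op 5: read(P1, v1) -> 15. No state change.
Op 6: fork(P1) -> P3. 3 ppages; refcounts: pp0:2 pp1:4 pp2:2
Op 7: read(P2, v0) -> 25. No state change.
Op 8: write(P3, v1, 135). refcount(pp1)=4>1 -> COPY to pp3. 4 ppages; refcounts: pp0:2 pp1:3 pp2:2 pp3:1
Op 9: write(P1, v0, 129). refcount(pp2)=2>1 -> COPY to pp4. 5 ppages; refcounts: pp0:2 pp1:3 pp2:1 pp3:1 pp4:1

yes yes yes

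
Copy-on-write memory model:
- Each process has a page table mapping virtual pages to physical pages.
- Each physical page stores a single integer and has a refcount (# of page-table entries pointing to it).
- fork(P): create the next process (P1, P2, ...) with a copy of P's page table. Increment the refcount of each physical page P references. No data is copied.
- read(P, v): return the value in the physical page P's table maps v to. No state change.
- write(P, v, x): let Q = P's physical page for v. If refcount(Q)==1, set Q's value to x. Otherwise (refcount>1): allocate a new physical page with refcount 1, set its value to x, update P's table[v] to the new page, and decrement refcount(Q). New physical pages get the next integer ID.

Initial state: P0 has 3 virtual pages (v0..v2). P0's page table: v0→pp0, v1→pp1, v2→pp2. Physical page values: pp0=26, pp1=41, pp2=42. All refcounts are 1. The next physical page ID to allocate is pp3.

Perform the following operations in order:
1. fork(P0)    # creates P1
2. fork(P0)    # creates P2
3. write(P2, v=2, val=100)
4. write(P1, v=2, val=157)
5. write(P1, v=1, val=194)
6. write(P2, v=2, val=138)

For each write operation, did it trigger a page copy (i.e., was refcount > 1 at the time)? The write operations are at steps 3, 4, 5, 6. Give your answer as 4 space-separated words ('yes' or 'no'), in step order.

Op 1: fork(P0) -> P1. 3 ppages; refcounts: pp0:2 pp1:2 pp2:2
Op 2: fork(P0) -> P2. 3 ppages; refcounts: pp0:3 pp1:3 pp2:3
Op 3: write(P2, v2, 100). refcount(pp2)=3>1 -> COPY to pp3. 4 ppages; refcounts: pp0:3 pp1:3 pp2:2 pp3:1
Op 4: write(P1, v2, 157). refcount(pp2)=2>1 -> COPY to pp4. 5 ppages; refcounts: pp0:3 pp1:3 pp2:1 pp3:1 pp4:1
Op 5: write(P1, v1, 194). refcount(pp1)=3>1 -> COPY to pp5. 6 ppages; refcounts: pp0:3 pp1:2 pp2:1 pp3:1 pp4:1 pp5:1
Op 6: write(P2, v2, 138). refcount(pp3)=1 -> write in place. 6 ppages; refcounts: pp0:3 pp1:2 pp2:1 pp3:1 pp4:1 pp5:1

yes yes yes no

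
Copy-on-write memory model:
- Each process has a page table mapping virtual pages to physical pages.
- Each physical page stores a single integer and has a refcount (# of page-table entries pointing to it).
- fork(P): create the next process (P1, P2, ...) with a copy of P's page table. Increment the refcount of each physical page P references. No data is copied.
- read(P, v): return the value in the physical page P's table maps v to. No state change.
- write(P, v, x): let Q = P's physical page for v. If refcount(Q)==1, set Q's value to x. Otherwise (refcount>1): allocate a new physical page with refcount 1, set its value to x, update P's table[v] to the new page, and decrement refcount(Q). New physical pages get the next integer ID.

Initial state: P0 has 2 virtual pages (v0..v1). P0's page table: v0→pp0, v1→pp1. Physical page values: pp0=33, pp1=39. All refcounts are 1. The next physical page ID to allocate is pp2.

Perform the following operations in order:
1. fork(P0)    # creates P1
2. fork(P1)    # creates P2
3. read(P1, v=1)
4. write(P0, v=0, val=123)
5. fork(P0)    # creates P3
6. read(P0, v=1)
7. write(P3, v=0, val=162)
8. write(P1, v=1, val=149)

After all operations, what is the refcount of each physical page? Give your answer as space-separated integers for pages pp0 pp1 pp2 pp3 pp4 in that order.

Answer: 2 3 1 1 1

Derivation:
Op 1: fork(P0) -> P1. 2 ppages; refcounts: pp0:2 pp1:2
Op 2: fork(P1) -> P2. 2 ppages; refcounts: pp0:3 pp1:3
Op 3: read(P1, v1) -> 39. No state change.
Op 4: write(P0, v0, 123). refcount(pp0)=3>1 -> COPY to pp2. 3 ppages; refcounts: pp0:2 pp1:3 pp2:1
Op 5: fork(P0) -> P3. 3 ppages; refcounts: pp0:2 pp1:4 pp2:2
Op 6: read(P0, v1) -> 39. No state change.
Op 7: write(P3, v0, 162). refcount(pp2)=2>1 -> COPY to pp3. 4 ppages; refcounts: pp0:2 pp1:4 pp2:1 pp3:1
Op 8: write(P1, v1, 149). refcount(pp1)=4>1 -> COPY to pp4. 5 ppages; refcounts: pp0:2 pp1:3 pp2:1 pp3:1 pp4:1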